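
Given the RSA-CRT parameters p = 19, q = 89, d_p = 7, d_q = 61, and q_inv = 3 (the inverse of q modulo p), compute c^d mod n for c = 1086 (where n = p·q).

1503

m₁ = c^(d_p) mod p: c ≡ 3 (mod 19), and 3^7 mod 19 = 2.
m₂ = c^(d_q) mod q: c ≡ 18 (mod 89), and 18^61 mod 89 = 79.
h = q_inv·(m₁ − m₂) mod p = 3·(2 − 79) mod 19 = 16.
m = m₂ + h·q = 79 + 16·89 = 1503.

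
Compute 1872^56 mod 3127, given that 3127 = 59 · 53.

Mod 59: 1872 ≡ 43; 43^56 ≡ 3 (mod 59).
Mod 53: 1872 ≡ 17; by Fermat, exponent reduces to 56 mod 52 = 4; 17^4 ≡ 46 (mod 53).
Combine by CRT: x ≡ 3 (mod 59), x ≡ 46 (mod 53) ⇒ x ≡ 947 (mod 3127).

947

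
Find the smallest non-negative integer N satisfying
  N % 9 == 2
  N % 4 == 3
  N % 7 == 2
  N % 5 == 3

443

From N ≡ 2 (mod 9) write N = 2 + 9t. Substituting into N ≡ 3 (mod 4) gives 9t ≡ 1 (mod 4), and since 1⁻¹ ≡ 1 (mod 4), t ≡ 1. Hence N ≡ 2 + 9·1 = 11 (mod 36).
From N ≡ 11 (mod 36) write N = 11 + 36t. Substituting into N ≡ 2 (mod 7) gives 36t ≡ 5 (mod 7), and since 1⁻¹ ≡ 1 (mod 7), t ≡ 5. Hence N ≡ 11 + 36·5 = 191 (mod 252).
From N ≡ 191 (mod 252) write N = 191 + 252t. Substituting into N ≡ 3 (mod 5) gives 252t ≡ 2 (mod 5), and since 2⁻¹ ≡ 3 (mod 5), t ≡ 1. Hence N ≡ 191 + 252·1 = 443 (mod 1260).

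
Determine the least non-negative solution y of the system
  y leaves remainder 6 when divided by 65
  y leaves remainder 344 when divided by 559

2021

gcd(65, 559) = 13 and 13 | (344 − 6), so the pair is consistent; merging gives y ≡ 2021 (mod 2795), where 2795 = lcm(65, 559).
The solution is unique modulo lcm(65, 559) = 2795.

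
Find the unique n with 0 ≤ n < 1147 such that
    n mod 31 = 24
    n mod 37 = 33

From n ≡ 24 (mod 31) write n = 24 + 31t. Substituting into n ≡ 33 (mod 37) gives 31t ≡ 9 (mod 37), and since 31⁻¹ ≡ 6 (mod 37), t ≡ 17. Hence n ≡ 24 + 31·17 = 551 (mod 1147).

551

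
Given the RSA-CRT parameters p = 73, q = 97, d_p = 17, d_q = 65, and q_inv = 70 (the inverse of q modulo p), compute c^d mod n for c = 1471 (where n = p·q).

m₁ = c^(d_p) mod p: c ≡ 11 (mod 73), and 11^17 mod 73 = 44.
m₂ = c^(d_q) mod q: c ≡ 16 (mod 97), and 16^65 mod 97 = 6.
h = q_inv·(m₁ − m₂) mod p = 70·(44 − 6) mod 73 = 32.
m = m₂ + h·q = 6 + 32·97 = 3110.

3110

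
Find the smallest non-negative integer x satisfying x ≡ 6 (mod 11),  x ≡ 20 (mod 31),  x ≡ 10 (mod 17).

From x ≡ 6 (mod 11) write x = 6 + 11t. Substituting into x ≡ 20 (mod 31) gives 11t ≡ 14 (mod 31), and since 11⁻¹ ≡ 17 (mod 31), t ≡ 21. Hence x ≡ 6 + 11·21 = 237 (mod 341).
From x ≡ 237 (mod 341) write x = 237 + 341t. Substituting into x ≡ 10 (mod 17) gives 341t ≡ 11 (mod 17), and since 1⁻¹ ≡ 1 (mod 17), t ≡ 11. Hence x ≡ 237 + 341·11 = 3988 (mod 5797).

3988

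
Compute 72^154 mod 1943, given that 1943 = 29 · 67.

Mod 29: 72 ≡ 14; by Fermat, exponent reduces to 154 mod 28 = 14; 14^14 ≡ 28 (mod 29).
Mod 67: 72 ≡ 5; by Fermat, exponent reduces to 154 mod 66 = 22; 5^22 ≡ 1 (mod 67).
Combine by CRT: x ≡ 28 (mod 29), x ≡ 1 (mod 67) ⇒ x ≡ 202 (mod 1943).

202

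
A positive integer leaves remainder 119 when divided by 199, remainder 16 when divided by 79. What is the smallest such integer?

From x ≡ 119 (mod 199) write x = 119 + 199t. Substituting into x ≡ 16 (mod 79) gives 199t ≡ 55 (mod 79), and since 41⁻¹ ≡ 27 (mod 79), t ≡ 63. Hence x ≡ 119 + 199·63 = 12656 (mod 15721).

12656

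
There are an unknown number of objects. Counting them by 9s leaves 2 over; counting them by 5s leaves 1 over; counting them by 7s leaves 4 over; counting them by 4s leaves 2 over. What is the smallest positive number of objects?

326

From N ≡ 2 (mod 9) write N = 2 + 9t. Substituting into N ≡ 1 (mod 5) gives 9t ≡ 4 (mod 5), and since 4⁻¹ ≡ 4 (mod 5), t ≡ 1. Hence N ≡ 2 + 9·1 = 11 (mod 45).
From N ≡ 11 (mod 45) write N = 11 + 45t. Substituting into N ≡ 4 (mod 7) gives 45t ≡ 0 (mod 7), and since 3⁻¹ ≡ 5 (mod 7), t ≡ 0. Hence N ≡ 11 + 45·0 = 11 (mod 315).
From N ≡ 11 (mod 315) write N = 11 + 315t. Substituting into N ≡ 2 (mod 4) gives 315t ≡ 3 (mod 4), and since 3⁻¹ ≡ 3 (mod 4), t ≡ 1. Hence N ≡ 11 + 315·1 = 326 (mod 1260).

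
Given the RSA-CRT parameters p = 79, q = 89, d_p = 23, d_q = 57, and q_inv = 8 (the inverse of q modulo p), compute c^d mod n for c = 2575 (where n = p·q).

m₁ = c^(d_p) mod p: c ≡ 47 (mod 79), and 47^23 mod 79 = 59.
m₂ = c^(d_q) mod q: c ≡ 83 (mod 89), and 83^57 mod 89 = 86.
h = q_inv·(m₁ − m₂) mod p = 8·(59 − 86) mod 79 = 21.
m = m₂ + h·q = 86 + 21·89 = 1955.

1955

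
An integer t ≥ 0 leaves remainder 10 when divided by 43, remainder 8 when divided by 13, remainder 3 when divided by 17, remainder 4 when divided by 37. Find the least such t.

The moduli are pairwise coprime; N = 43·13·17·37 = 351611.
N/43 = 8177; 8177 ≡ 7 (mod 43); 7·37 ≡ 1, so inverse 37.
N/13 = 27047; 27047 ≡ 7 (mod 13); 7·2 ≡ 1, so inverse 2.
N/17 = 20683; 20683 ≡ 11 (mod 17); 11·14 ≡ 1, so inverse 14.
N/37 = 9503; 9503 ≡ 31 (mod 37); 31·6 ≡ 1, so inverse 6.
t ≡ 10·8177·37 + 8·27047·2 + 3·20683·14 + 4·9503·6 = 4555000.
4555000 mod 351611 = 335668.

335668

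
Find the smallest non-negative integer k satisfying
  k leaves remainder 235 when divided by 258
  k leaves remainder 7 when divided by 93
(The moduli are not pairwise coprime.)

gcd(258, 93) = 3 and 3 | (7 − 235), so the pair is consistent; merging gives k ≡ 751 (mod 7998), where 7998 = lcm(258, 93).
The solution is unique modulo lcm(258, 93) = 7998.

751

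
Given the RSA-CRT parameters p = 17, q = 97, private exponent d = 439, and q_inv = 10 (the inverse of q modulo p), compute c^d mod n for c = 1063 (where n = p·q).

1464

d_p = d mod (p−1) = 439 mod 16 = 7; d_q = d mod (q−1) = 55.
m₁ = c^(d_p) mod p: c ≡ 9 (mod 17), and 9^7 mod 17 = 2.
m₂ = c^(d_q) mod q: c ≡ 93 (mod 97), and 93^55 mod 97 = 9.
h = q_inv·(m₁ − m₂) mod p = 10·(2 − 9) mod 17 = 15.
m = m₂ + h·q = 9 + 15·97 = 1464.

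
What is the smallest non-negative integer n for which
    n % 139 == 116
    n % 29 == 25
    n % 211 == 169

From n ≡ 116 (mod 139) write n = 116 + 139t. Substituting into n ≡ 25 (mod 29) gives 139t ≡ 25 (mod 29), and since 23⁻¹ ≡ 24 (mod 29), t ≡ 20. Hence n ≡ 116 + 139·20 = 2896 (mod 4031).
From n ≡ 2896 (mod 4031) write n = 2896 + 4031t. Substituting into n ≡ 169 (mod 211) gives 4031t ≡ 16 (mod 211), and since 22⁻¹ ≡ 48 (mod 211), t ≡ 135. Hence n ≡ 2896 + 4031·135 = 547081 (mod 850541).

547081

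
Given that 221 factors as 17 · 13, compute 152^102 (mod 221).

1

Mod 17: 152 ≡ 16; by Fermat, exponent reduces to 102 mod 16 = 6; 16^6 ≡ 1 (mod 17).
Mod 13: 152 ≡ 9; by Fermat, exponent reduces to 102 mod 12 = 6; 9^6 ≡ 1 (mod 13).
Combine by CRT: x ≡ 1 (mod 17), x ≡ 1 (mod 13) ⇒ x ≡ 1 (mod 221).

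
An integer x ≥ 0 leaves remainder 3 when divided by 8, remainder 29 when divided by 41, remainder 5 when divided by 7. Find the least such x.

The moduli are pairwise coprime; N = 8·41·7 = 2296.
N/8 = 287; 287 ≡ 7 (mod 8); 7·7 ≡ 1, so inverse 7.
N/41 = 56; 56 ≡ 15 (mod 41); 15·11 ≡ 1, so inverse 11.
N/7 = 328; 328 ≡ 6 (mod 7); 6·6 ≡ 1, so inverse 6.
x ≡ 3·287·7 + 29·56·11 + 5·328·6 = 33731.
33731 mod 2296 = 1587.

1587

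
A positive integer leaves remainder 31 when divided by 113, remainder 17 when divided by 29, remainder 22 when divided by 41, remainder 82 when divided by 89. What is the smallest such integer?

The moduli are pairwise coprime; N = 113·29·41·89 = 11957773.
N/113 = 105821; 105821 ≡ 53 (mod 113); 53·32 ≡ 1, so inverse 32.
N/29 = 412337; 412337 ≡ 15 (mod 29); 15·2 ≡ 1, so inverse 2.
N/41 = 291653; 291653 ≡ 20 (mod 41); 20·39 ≡ 1, so inverse 39.
N/89 = 134357; 134357 ≡ 56 (mod 89); 56·62 ≡ 1, so inverse 62.
x ≡ 31·105821·32 + 17·412337·2 + 22·291653·39 + 82·134357·62 = 1052303152.
1052303152 mod 11957773 = 19128.

19128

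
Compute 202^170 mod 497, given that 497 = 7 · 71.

463

Mod 7: 202 ≡ 6; by Fermat, exponent reduces to 170 mod 6 = 2; 6^2 ≡ 1 (mod 7).
Mod 71: 202 ≡ 60; by Fermat, exponent reduces to 170 mod 70 = 30; 60^30 ≡ 37 (mod 71).
Combine by CRT: x ≡ 1 (mod 7), x ≡ 37 (mod 71) ⇒ x ≡ 463 (mod 497).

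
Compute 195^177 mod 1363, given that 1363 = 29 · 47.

Mod 29: 195 ≡ 21; by Fermat, exponent reduces to 177 mod 28 = 9; 21^9 ≡ 14 (mod 29).
Mod 47: 195 ≡ 7; by Fermat, exponent reduces to 177 mod 46 = 39; 7^39 ≡ 21 (mod 47).
Combine by CRT: x ≡ 14 (mod 29), x ≡ 21 (mod 47) ⇒ x ≡ 1290 (mod 1363).

1290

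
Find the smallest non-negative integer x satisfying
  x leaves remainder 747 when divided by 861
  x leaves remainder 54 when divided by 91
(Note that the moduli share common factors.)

3330

Combine the congruences pairwise.
gcd(861, 91) = 7 and 7 | (54 − 747), so the pair is consistent; merging gives x ≡ 3330 (mod 11193), where 11193 = lcm(861, 91).
The solution is unique modulo lcm(861, 91) = 11193.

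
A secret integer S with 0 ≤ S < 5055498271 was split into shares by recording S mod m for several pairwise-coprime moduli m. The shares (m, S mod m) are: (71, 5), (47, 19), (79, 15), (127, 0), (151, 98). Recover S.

3286603282

From S ≡ 5 (mod 71) write S = 5 + 71t. Substituting into S ≡ 19 (mod 47) gives 71t ≡ 14 (mod 47), and since 24⁻¹ ≡ 2 (mod 47), t ≡ 28. Hence S ≡ 5 + 71·28 = 1993 (mod 3337).
From S ≡ 1993 (mod 3337) write S = 1993 + 3337t. Substituting into S ≡ 15 (mod 79) gives 3337t ≡ 76 (mod 79), and since 19⁻¹ ≡ 25 (mod 79), t ≡ 4. Hence S ≡ 1993 + 3337·4 = 15341 (mod 263623).
From S ≡ 15341 (mod 263623) write S = 15341 + 263623t. Substituting into S ≡ 0 (mod 127) gives 263623t ≡ 26 (mod 127), and since 98⁻¹ ≡ 35 (mod 127), t ≡ 21. Hence S ≡ 15341 + 263623·21 = 5551424 (mod 33480121).
From S ≡ 5551424 (mod 33480121) write S = 5551424 + 33480121t. Substituting into S ≡ 98 (mod 151) gives 33480121t ≡ 38 (mod 151), and since 99⁻¹ ≡ 90 (mod 151), t ≡ 98. Hence S ≡ 5551424 + 33480121·98 = 3286603282 (mod 5055498271).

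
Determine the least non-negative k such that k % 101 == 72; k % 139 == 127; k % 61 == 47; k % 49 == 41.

The moduli are pairwise coprime; N = 101·139·61·49 = 41962571.
N/101 = 415471; 415471 ≡ 58 (mod 101); 58·54 ≡ 1, so inverse 54.
N/139 = 301889; 301889 ≡ 120 (mod 139); 120·117 ≡ 1, so inverse 117.
N/61 = 687911; 687911 ≡ 14 (mod 61); 14·48 ≡ 1, so inverse 48.
N/49 = 856379; 856379 ≡ 6 (mod 49); 6·41 ≡ 1, so inverse 41.
k ≡ 72·415471·54 + 127·301889·117 + 47·687911·48 + 41·856379·41 = 9092620214.
9092620214 mod 41962571 = 28704878.

28704878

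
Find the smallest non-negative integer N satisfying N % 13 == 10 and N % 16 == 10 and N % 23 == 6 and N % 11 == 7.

32666

The moduli are pairwise coprime; M = 13·16·23·11 = 52624.
M/13 = 4048; 4048 ≡ 5 (mod 13); 5·8 ≡ 1, so inverse 8.
M/16 = 3289; 3289 ≡ 9 (mod 16); 9·9 ≡ 1, so inverse 9.
M/23 = 2288; 2288 ≡ 11 (mod 23); 11·21 ≡ 1, so inverse 21.
M/11 = 4784; 4784 ≡ 10 (mod 11); 10·10 ≡ 1, so inverse 10.
N ≡ 10·4048·8 + 10·3289·9 + 6·2288·21 + 7·4784·10 = 1243018.
1243018 mod 52624 = 32666.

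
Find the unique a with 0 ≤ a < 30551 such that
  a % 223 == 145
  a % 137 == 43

591

From a ≡ 145 (mod 223) write a = 145 + 223t. Substituting into a ≡ 43 (mod 137) gives 223t ≡ 35 (mod 137), and since 86⁻¹ ≡ 94 (mod 137), t ≡ 2. Hence a ≡ 145 + 223·2 = 591 (mod 30551).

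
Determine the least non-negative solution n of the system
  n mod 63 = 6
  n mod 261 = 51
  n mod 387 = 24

gcd(63, 261) = 9 and 9 | (51 − 6), so the pair is consistent; merging gives n ≡ 573 (mod 1827), where 1827 = lcm(63, 261).
gcd(1827, 387) = 9 and 9 | (24 − 573), so the pair is consistent; merging gives n ≡ 42594 (mod 78561), where 78561 = lcm(1827, 387).
The solution is unique modulo lcm(63, 261, 387) = 78561.

42594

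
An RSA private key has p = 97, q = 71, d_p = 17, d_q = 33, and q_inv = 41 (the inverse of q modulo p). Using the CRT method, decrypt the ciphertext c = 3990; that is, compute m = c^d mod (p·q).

2602

m₁ = c^(d_p) mod p: c ≡ 13 (mod 97), and 13^17 mod 97 = 80.
m₂ = c^(d_q) mod q: c ≡ 14 (mod 71), and 14^33 mod 71 = 46.
h = q_inv·(m₁ − m₂) mod p = 41·(80 − 46) mod 97 = 36.
m = m₂ + h·q = 46 + 36·71 = 2602.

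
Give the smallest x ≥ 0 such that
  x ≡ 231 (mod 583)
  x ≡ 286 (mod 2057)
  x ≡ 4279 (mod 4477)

3227719

gcd(583, 2057) = 11 and 11 | (286 − 231), so the pair is consistent; merging gives x ≡ 66110 (mod 109021), where 109021 = lcm(583, 2057).
gcd(109021, 4477) = 121 and 121 | (4279 − 66110), so the pair is consistent; merging gives x ≡ 3227719 (mod 4033777), where 4033777 = lcm(109021, 4477).
The solution is unique modulo lcm(583, 2057, 4477) = 4033777.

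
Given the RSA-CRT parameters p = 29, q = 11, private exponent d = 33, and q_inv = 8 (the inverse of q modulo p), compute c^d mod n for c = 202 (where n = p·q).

d_p = d mod (p−1) = 33 mod 28 = 5; d_q = d mod (q−1) = 3.
m₁ = c^(d_p) mod p: c ≡ 28 (mod 29), and 28^5 mod 29 = 28.
m₂ = c^(d_q) mod q: c ≡ 4 (mod 11), and 4^3 mod 11 = 9.
h = q_inv·(m₁ − m₂) mod p = 8·(28 − 9) mod 29 = 7.
m = m₂ + h·q = 9 + 7·11 = 86.

86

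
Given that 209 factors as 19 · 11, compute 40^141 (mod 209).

183

Mod 19: 40 ≡ 2; by Fermat, exponent reduces to 141 mod 18 = 15; 2^15 ≡ 12 (mod 19).
Mod 11: 40 ≡ 7; by Fermat, exponent reduces to 141 mod 10 = 1; 7^1 ≡ 7 (mod 11).
Combine by CRT: x ≡ 12 (mod 19), x ≡ 7 (mod 11) ⇒ x ≡ 183 (mod 209).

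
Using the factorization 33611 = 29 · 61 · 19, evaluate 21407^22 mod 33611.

Mod 29: 21407 ≡ 5; 5^22 ≡ 24 (mod 29).
Mod 61: 21407 ≡ 57; 57^22 ≡ 25 (mod 61).
Mod 19: 21407 ≡ 13; by Fermat, exponent reduces to 22 mod 18 = 4; 13^4 ≡ 4 (mod 19).
Combine by CRT: x ≡ 24 (mod 29), x ≡ 25 (mod 61), x ≡ 4 (mod 19) ⇒ x ≡ 33026 (mod 33611).

33026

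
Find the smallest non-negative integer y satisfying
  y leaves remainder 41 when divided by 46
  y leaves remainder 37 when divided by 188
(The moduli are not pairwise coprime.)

Combine the congruences pairwise.
gcd(46, 188) = 2 and 2 | (37 − 41), so the pair is consistent; merging gives y ≡ 225 (mod 4324), where 4324 = lcm(46, 188).
The solution is unique modulo lcm(46, 188) = 4324.

225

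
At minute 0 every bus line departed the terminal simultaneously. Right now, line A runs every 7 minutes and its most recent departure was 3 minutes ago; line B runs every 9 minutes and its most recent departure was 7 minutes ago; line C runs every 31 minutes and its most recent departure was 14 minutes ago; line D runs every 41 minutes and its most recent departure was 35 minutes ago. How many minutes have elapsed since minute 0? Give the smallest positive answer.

From t ≡ 3 (mod 7) write t = 3 + 7s. Substituting into t ≡ 7 (mod 9) gives 7s ≡ 4 (mod 9), and since 7⁻¹ ≡ 4 (mod 9), s ≡ 7. Hence t ≡ 3 + 7·7 = 52 (mod 63).
From t ≡ 52 (mod 63) write t = 52 + 63s. Substituting into t ≡ 14 (mod 31) gives 63s ≡ 24 (mod 31), and since 1⁻¹ ≡ 1 (mod 31), s ≡ 24. Hence t ≡ 52 + 63·24 = 1564 (mod 1953).
From t ≡ 1564 (mod 1953) write t = 1564 + 1953s. Substituting into t ≡ 35 (mod 41) gives 1953s ≡ 29 (mod 41), and since 26⁻¹ ≡ 30 (mod 41), s ≡ 9. Hence t ≡ 1564 + 1953·9 = 19141 (mod 80073).

19141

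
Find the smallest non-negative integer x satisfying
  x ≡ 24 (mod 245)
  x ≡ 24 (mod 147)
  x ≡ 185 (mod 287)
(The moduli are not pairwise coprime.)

759

gcd(245, 147) = 49 and 49 | (24 − 24), so the pair is consistent; merging gives x ≡ 24 (mod 735), where 735 = lcm(245, 147).
gcd(735, 287) = 7 and 7 | (185 − 24), so the pair is consistent; merging gives x ≡ 759 (mod 30135), where 30135 = lcm(735, 287).
The solution is unique modulo lcm(245, 147, 287) = 30135.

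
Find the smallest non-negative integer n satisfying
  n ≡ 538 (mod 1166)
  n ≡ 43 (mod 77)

Combine the congruences pairwise.
gcd(1166, 77) = 11 and 11 | (43 − 538), so the pair is consistent; merging gives n ≡ 5202 (mod 8162), where 8162 = lcm(1166, 77).
The solution is unique modulo lcm(1166, 77) = 8162.

5202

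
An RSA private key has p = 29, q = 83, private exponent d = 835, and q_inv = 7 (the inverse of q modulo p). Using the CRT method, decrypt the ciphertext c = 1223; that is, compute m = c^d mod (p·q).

1309

d_p = d mod (p−1) = 835 mod 28 = 23; d_q = d mod (q−1) = 15.
m₁ = c^(d_p) mod p: c ≡ 5 (mod 29), and 5^23 mod 29 = 4.
m₂ = c^(d_q) mod q: c ≡ 61 (mod 83), and 61^15 mod 83 = 64.
h = q_inv·(m₁ − m₂) mod p = 7·(4 − 64) mod 29 = 15.
m = m₂ + h·q = 64 + 15·83 = 1309.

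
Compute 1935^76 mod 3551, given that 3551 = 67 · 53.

2169

Mod 67: 1935 ≡ 59; by Fermat, exponent reduces to 76 mod 66 = 10; 59^10 ≡ 25 (mod 67).
Mod 53: 1935 ≡ 27; by Fermat, exponent reduces to 76 mod 52 = 24; 27^24 ≡ 49 (mod 53).
Combine by CRT: x ≡ 25 (mod 67), x ≡ 49 (mod 53) ⇒ x ≡ 2169 (mod 3551).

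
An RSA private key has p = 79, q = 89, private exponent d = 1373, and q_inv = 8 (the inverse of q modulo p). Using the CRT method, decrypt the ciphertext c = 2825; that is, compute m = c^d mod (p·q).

1292

d_p = d mod (p−1) = 1373 mod 78 = 47; d_q = d mod (q−1) = 53.
m₁ = c^(d_p) mod p: c ≡ 60 (mod 79), and 60^47 mod 79 = 28.
m₂ = c^(d_q) mod q: c ≡ 66 (mod 89), and 66^53 mod 89 = 46.
h = q_inv·(m₁ − m₂) mod p = 8·(28 − 46) mod 79 = 14.
m = m₂ + h·q = 46 + 14·89 = 1292.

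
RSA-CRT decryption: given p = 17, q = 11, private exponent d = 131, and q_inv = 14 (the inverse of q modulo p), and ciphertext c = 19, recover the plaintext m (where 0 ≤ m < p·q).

d_p = d mod (p−1) = 131 mod 16 = 3; d_q = d mod (q−1) = 1.
m₁ = c^(d_p) mod p: c ≡ 2 (mod 17), and 2^3 mod 17 = 8.
m₂ = c^(d_q) mod q: c ≡ 8 (mod 11), and 8^1 mod 11 = 8.
h = q_inv·(m₁ − m₂) mod p = 14·(8 − 8) mod 17 = 0.
m = m₂ + h·q = 8 + 0·11 = 8.

8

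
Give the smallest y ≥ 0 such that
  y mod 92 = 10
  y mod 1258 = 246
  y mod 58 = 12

gcd(92, 1258) = 2 and 2 | (246 − 10), so the pair is consistent; merging gives y ≡ 17858 (mod 57868), where 57868 = lcm(92, 1258).
gcd(57868, 58) = 2 and 2 | (12 − 17858), so the pair is consistent; merging gives y ≡ 1001614 (mod 1678172), where 1678172 = lcm(57868, 58).
The solution is unique modulo lcm(92, 1258, 58) = 1678172.

1001614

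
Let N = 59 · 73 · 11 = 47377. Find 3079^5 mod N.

21988

Mod 59: 3079 ≡ 11; 11^5 ≡ 40 (mod 59).
Mod 73: 3079 ≡ 13; 13^5 ≡ 15 (mod 73).
Mod 11: 3079 ≡ 10; 10^5 ≡ 10 (mod 11).
Combine by CRT: x ≡ 40 (mod 59), x ≡ 15 (mod 73), x ≡ 10 (mod 11) ⇒ x ≡ 21988 (mod 47377).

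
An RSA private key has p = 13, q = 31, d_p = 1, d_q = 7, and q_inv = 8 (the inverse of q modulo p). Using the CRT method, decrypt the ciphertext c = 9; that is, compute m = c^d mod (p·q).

m₁ = c^(d_p) mod p: c ≡ 9 (mod 13), and 9^1 mod 13 = 9.
m₂ = c^(d_q) mod q: c ≡ 9 (mod 31), and 9^7 mod 31 = 10.
h = q_inv·(m₁ − m₂) mod p = 8·(9 − 10) mod 13 = 5.
m = m₂ + h·q = 10 + 5·31 = 165.

165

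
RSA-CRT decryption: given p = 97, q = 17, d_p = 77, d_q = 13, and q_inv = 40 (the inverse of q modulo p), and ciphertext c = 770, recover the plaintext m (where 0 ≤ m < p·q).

275

m₁ = c^(d_p) mod p: c ≡ 91 (mod 97), and 91^77 mod 97 = 81.
m₂ = c^(d_q) mod q: c ≡ 5 (mod 17), and 5^13 mod 17 = 3.
h = q_inv·(m₁ − m₂) mod p = 40·(81 − 3) mod 97 = 16.
m = m₂ + h·q = 3 + 16·17 = 275.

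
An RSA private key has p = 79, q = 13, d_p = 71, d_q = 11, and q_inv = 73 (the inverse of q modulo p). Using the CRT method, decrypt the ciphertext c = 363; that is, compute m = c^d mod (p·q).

m₁ = c^(d_p) mod p: c ≡ 47 (mod 79), and 47^71 mod 79 = 63.
m₂ = c^(d_q) mod q: c ≡ 12 (mod 13), and 12^11 mod 13 = 12.
h = q_inv·(m₁ − m₂) mod p = 73·(63 − 12) mod 79 = 10.
m = m₂ + h·q = 12 + 10·13 = 142.

142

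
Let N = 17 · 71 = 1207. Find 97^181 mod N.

Mod 17: 97 ≡ 12; by Fermat, exponent reduces to 181 mod 16 = 5; 12^5 ≡ 3 (mod 17).
Mod 71: 97 ≡ 26; by Fermat, exponent reduces to 181 mod 70 = 41; 26^41 ≡ 41 (mod 71).
Combine by CRT: x ≡ 3 (mod 17), x ≡ 41 (mod 71) ⇒ x ≡ 751 (mod 1207).

751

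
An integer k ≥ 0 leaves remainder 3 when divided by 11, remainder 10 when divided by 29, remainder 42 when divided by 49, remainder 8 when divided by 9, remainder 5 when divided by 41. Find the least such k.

2305394

From k ≡ 3 (mod 11) write k = 3 + 11t. Substituting into k ≡ 10 (mod 29) gives 11t ≡ 7 (mod 29), and since 11⁻¹ ≡ 8 (mod 29), t ≡ 27. Hence k ≡ 3 + 11·27 = 300 (mod 319).
From k ≡ 300 (mod 319) write k = 300 + 319t. Substituting into k ≡ 42 (mod 49) gives 319t ≡ 36 (mod 49), and since 25⁻¹ ≡ 2 (mod 49), t ≡ 23. Hence k ≡ 300 + 319·23 = 7637 (mod 15631).
From k ≡ 7637 (mod 15631) write k = 7637 + 15631t. Substituting into k ≡ 8 (mod 9) gives 15631t ≡ 3 (mod 9), and since 7⁻¹ ≡ 4 (mod 9), t ≡ 3. Hence k ≡ 7637 + 15631·3 = 54530 (mod 140679).
From k ≡ 54530 (mod 140679) write k = 54530 + 140679t. Substituting into k ≡ 5 (mod 41) gives 140679t ≡ 5 (mod 41), and since 8⁻¹ ≡ 36 (mod 41), t ≡ 16. Hence k ≡ 54530 + 140679·16 = 2305394 (mod 5767839).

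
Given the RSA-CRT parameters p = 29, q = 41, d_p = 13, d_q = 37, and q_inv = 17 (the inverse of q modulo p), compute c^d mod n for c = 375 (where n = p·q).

m₁ = c^(d_p) mod p: c ≡ 27 (mod 29), and 27^13 mod 29 = 15.
m₂ = c^(d_q) mod q: c ≡ 6 (mod 41), and 6^37 mod 41 = 15.
h = q_inv·(m₁ − m₂) mod p = 17·(15 − 15) mod 29 = 0.
m = m₂ + h·q = 15 + 0·41 = 15.

15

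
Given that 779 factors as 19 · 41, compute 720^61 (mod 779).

Mod 19: 720 ≡ 17; by Fermat, exponent reduces to 61 mod 18 = 7; 17^7 ≡ 5 (mod 19).
Mod 41: 720 ≡ 23; by Fermat, exponent reduces to 61 mod 40 = 21; 23^21 ≡ 23 (mod 41).
Combine by CRT: x ≡ 5 (mod 19), x ≡ 23 (mod 41) ⇒ x ≡ 556 (mod 779).

556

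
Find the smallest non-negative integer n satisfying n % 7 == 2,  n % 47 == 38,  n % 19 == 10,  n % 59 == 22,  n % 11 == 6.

3763986

From n ≡ 2 (mod 7) write n = 2 + 7t. Substituting into n ≡ 38 (mod 47) gives 7t ≡ 36 (mod 47), and since 7⁻¹ ≡ 27 (mod 47), t ≡ 32. Hence n ≡ 2 + 7·32 = 226 (mod 329).
From n ≡ 226 (mod 329) write n = 226 + 329t. Substituting into n ≡ 10 (mod 19) gives 329t ≡ 12 (mod 19), and since 6⁻¹ ≡ 16 (mod 19), t ≡ 2. Hence n ≡ 226 + 329·2 = 884 (mod 6251).
From n ≡ 884 (mod 6251) write n = 884 + 6251t. Substituting into n ≡ 22 (mod 59) gives 6251t ≡ 23 (mod 59), and since 56⁻¹ ≡ 39 (mod 59), t ≡ 12. Hence n ≡ 884 + 6251·12 = 75896 (mod 368809).
From n ≡ 75896 (mod 368809) write n = 75896 + 368809t. Substituting into n ≡ 6 (mod 11) gives 368809t ≡ 10 (mod 11), and since 1⁻¹ ≡ 1 (mod 11), t ≡ 10. Hence n ≡ 75896 + 368809·10 = 3763986 (mod 4056899).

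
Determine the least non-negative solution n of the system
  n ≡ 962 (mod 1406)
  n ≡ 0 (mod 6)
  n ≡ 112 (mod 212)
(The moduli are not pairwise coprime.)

gcd(1406, 6) = 2 and 2 | (0 − 962), so the pair is consistent; merging gives n ≡ 3774 (mod 4218), where 4218 = lcm(1406, 6).
gcd(4218, 212) = 2 and 2 | (112 − 3774), so the pair is consistent; merging gives n ≡ 421356 (mod 447108), where 447108 = lcm(4218, 212).
The solution is unique modulo lcm(1406, 6, 212) = 447108.

421356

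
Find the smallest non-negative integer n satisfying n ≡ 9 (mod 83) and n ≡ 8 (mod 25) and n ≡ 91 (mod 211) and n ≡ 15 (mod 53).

16309758

The moduli are pairwise coprime; M = 83·25·211·53 = 23204725.
M/83 = 279575; 279575 ≡ 31 (mod 83); 31·75 ≡ 1, so inverse 75.
M/25 = 928189; 928189 ≡ 14 (mod 25); 14·9 ≡ 1, so inverse 9.
M/211 = 109975; 109975 ≡ 44 (mod 211); 44·24 ≡ 1, so inverse 24.
M/53 = 437825; 437825 ≡ 45 (mod 53); 45·33 ≡ 1, so inverse 33.
n ≡ 9·279575·75 + 8·928189·9 + 91·109975·24 + 15·437825·33 = 712451508.
712451508 mod 23204725 = 16309758.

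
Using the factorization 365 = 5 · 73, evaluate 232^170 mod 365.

Mod 5: 232 ≡ 2; by Fermat, exponent reduces to 170 mod 4 = 2; 2^2 ≡ 4 (mod 5).
Mod 73: 232 ≡ 13; by Fermat, exponent reduces to 170 mod 72 = 26; 13^26 ≡ 12 (mod 73).
Combine by CRT: x ≡ 4 (mod 5), x ≡ 12 (mod 73) ⇒ x ≡ 304 (mod 365).

304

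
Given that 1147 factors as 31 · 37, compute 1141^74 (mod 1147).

36

Mod 31: 1141 ≡ 25; by Fermat, exponent reduces to 74 mod 30 = 14; 25^14 ≡ 5 (mod 31).
Mod 37: 1141 ≡ 31; by Fermat, exponent reduces to 74 mod 36 = 2; 31^2 ≡ 36 (mod 37).
Combine by CRT: x ≡ 5 (mod 31), x ≡ 36 (mod 37) ⇒ x ≡ 36 (mod 1147).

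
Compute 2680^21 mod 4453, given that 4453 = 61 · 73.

314

Mod 61: 2680 ≡ 57; 57^21 ≡ 9 (mod 61).
Mod 73: 2680 ≡ 52; 52^21 ≡ 22 (mod 73).
Combine by CRT: x ≡ 9 (mod 61), x ≡ 22 (mod 73) ⇒ x ≡ 314 (mod 4453).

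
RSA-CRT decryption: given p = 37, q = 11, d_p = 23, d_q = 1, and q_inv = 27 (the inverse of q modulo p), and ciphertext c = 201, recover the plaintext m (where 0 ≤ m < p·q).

366

m₁ = c^(d_p) mod p: c ≡ 16 (mod 37), and 16^23 mod 37 = 33.
m₂ = c^(d_q) mod q: c ≡ 3 (mod 11), and 3^1 mod 11 = 3.
h = q_inv·(m₁ − m₂) mod p = 27·(33 − 3) mod 37 = 33.
m = m₂ + h·q = 3 + 33·11 = 366.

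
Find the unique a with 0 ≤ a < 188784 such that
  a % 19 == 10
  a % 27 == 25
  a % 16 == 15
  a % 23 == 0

20815

The moduli are pairwise coprime; N = 19·27·16·23 = 188784.
N/19 = 9936; 9936 ≡ 18 (mod 19); 18·18 ≡ 1, so inverse 18.
N/27 = 6992; 6992 ≡ 26 (mod 27); 26·26 ≡ 1, so inverse 26.
N/16 = 11799; 11799 ≡ 7 (mod 16); 7·7 ≡ 1, so inverse 7.
N/23 = 8208; 8208 ≡ 20 (mod 23); 20·15 ≡ 1, so inverse 15.
a ≡ 10·9936·18 + 25·6992·26 + 15·11799·7 + 0·8208·15 = 7572175.
7572175 mod 188784 = 20815.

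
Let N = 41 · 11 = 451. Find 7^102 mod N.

Mod 41: 7 ≡ 7; by Fermat, exponent reduces to 102 mod 40 = 22; 7^22 ≡ 33 (mod 41).
Mod 11: 7 ≡ 7; by Fermat, exponent reduces to 102 mod 10 = 2; 7^2 ≡ 5 (mod 11).
Combine by CRT: x ≡ 33 (mod 41), x ≡ 5 (mod 11) ⇒ x ≡ 115 (mod 451).

115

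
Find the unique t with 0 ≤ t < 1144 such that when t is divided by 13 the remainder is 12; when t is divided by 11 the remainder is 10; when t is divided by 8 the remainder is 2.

The moduli are pairwise coprime; N = 13·11·8 = 1144.
N/13 = 88; 88 ≡ 10 (mod 13); 10·4 ≡ 1, so inverse 4.
N/11 = 104; 104 ≡ 5 (mod 11); 5·9 ≡ 1, so inverse 9.
N/8 = 143; 143 ≡ 7 (mod 8); 7·7 ≡ 1, so inverse 7.
t ≡ 12·88·4 + 10·104·9 + 2·143·7 = 15586.
15586 mod 1144 = 714.

714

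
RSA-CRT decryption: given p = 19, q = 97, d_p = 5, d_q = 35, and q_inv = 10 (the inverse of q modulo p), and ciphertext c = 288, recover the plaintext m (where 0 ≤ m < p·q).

m₁ = c^(d_p) mod p: c ≡ 3 (mod 19), and 3^5 mod 19 = 15.
m₂ = c^(d_q) mod q: c ≡ 94 (mod 97), and 94^35 mod 97 = 25.
h = q_inv·(m₁ − m₂) mod p = 10·(15 − 25) mod 19 = 14.
m = m₂ + h·q = 25 + 14·97 = 1383.

1383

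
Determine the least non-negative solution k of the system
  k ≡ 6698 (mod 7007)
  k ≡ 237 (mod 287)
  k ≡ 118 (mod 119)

Combine the congruences pairwise.
gcd(7007, 287) = 7 and 7 | (237 − 6698), so the pair is consistent; merging gives k ≡ 48740 (mod 287287), where 287287 = lcm(7007, 287).
gcd(287287, 119) = 7 and 7 | (118 − 48740), so the pair is consistent; merging gives k ≡ 2347036 (mod 4883879), where 4883879 = lcm(287287, 119).
The solution is unique modulo lcm(7007, 287, 119) = 4883879.

2347036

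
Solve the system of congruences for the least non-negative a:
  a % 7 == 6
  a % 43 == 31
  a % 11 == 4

The moduli are pairwise coprime; N = 7·43·11 = 3311.
N/7 = 473; 473 ≡ 4 (mod 7); 4·2 ≡ 1, so inverse 2.
N/43 = 77; 77 ≡ 34 (mod 43); 34·19 ≡ 1, so inverse 19.
N/11 = 301; 301 ≡ 4 (mod 11); 4·3 ≡ 1, so inverse 3.
a ≡ 6·473·2 + 31·77·19 + 4·301·3 = 54641.
54641 mod 3311 = 1665.

1665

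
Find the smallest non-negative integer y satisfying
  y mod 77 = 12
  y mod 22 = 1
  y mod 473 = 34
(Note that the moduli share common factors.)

2399

gcd(77, 22) = 11 and 11 | (1 − 12), so the pair is consistent; merging gives y ≡ 89 (mod 154), where 154 = lcm(77, 22).
gcd(154, 473) = 11 and 11 | (34 − 89), so the pair is consistent; merging gives y ≡ 2399 (mod 6622), where 6622 = lcm(154, 473).
The solution is unique modulo lcm(77, 22, 473) = 6622.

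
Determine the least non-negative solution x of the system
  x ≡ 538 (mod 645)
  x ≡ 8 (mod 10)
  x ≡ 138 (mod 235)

25048

gcd(645, 10) = 5 and 5 | (8 − 538), so the pair is consistent; merging gives x ≡ 538 (mod 1290), where 1290 = lcm(645, 10).
gcd(1290, 235) = 5 and 5 | (138 − 538), so the pair is consistent; merging gives x ≡ 25048 (mod 60630), where 60630 = lcm(1290, 235).
The solution is unique modulo lcm(645, 10, 235) = 60630.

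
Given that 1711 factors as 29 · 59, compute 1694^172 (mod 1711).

Mod 29: 1694 ≡ 12; by Fermat, exponent reduces to 172 mod 28 = 4; 12^4 ≡ 1 (mod 29).
Mod 59: 1694 ≡ 42; by Fermat, exponent reduces to 172 mod 58 = 56; 42^56 ≡ 49 (mod 59).
Combine by CRT: x ≡ 1 (mod 29), x ≡ 49 (mod 59) ⇒ x ≡ 639 (mod 1711).

639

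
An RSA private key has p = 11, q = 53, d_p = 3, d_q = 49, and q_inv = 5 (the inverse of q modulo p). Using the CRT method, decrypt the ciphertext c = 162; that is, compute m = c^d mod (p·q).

m₁ = c^(d_p) mod p: c ≡ 8 (mod 11), and 8^3 mod 11 = 6.
m₂ = c^(d_q) mod q: c ≡ 3 (mod 53), and 3^49 mod 53 = 2.
h = q_inv·(m₁ − m₂) mod p = 5·(6 − 2) mod 11 = 9.
m = m₂ + h·q = 2 + 9·53 = 479.

479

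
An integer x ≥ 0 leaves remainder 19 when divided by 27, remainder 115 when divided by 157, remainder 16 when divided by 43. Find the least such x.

The moduli are pairwise coprime; N = 27·157·43 = 182277.
N/27 = 6751; 6751 ≡ 1 (mod 27), inverse 1.
N/157 = 1161; 1161 ≡ 62 (mod 157); 62·38 ≡ 1, so inverse 38.
N/43 = 4239; 4239 ≡ 25 (mod 43); 25·31 ≡ 1, so inverse 31.
x ≡ 19·6751·1 + 115·1161·38 + 16·4239·31 = 7304383.
7304383 mod 182277 = 13303.

13303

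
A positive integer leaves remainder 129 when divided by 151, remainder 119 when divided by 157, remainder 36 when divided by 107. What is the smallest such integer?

174232

From N ≡ 129 (mod 151) write N = 129 + 151t. Substituting into N ≡ 119 (mod 157) gives 151t ≡ 147 (mod 157), and since 151⁻¹ ≡ 26 (mod 157), t ≡ 54. Hence N ≡ 129 + 151·54 = 8283 (mod 23707).
From N ≡ 8283 (mod 23707) write N = 8283 + 23707t. Substituting into N ≡ 36 (mod 107) gives 23707t ≡ 99 (mod 107), and since 60⁻¹ ≡ 66 (mod 107), t ≡ 7. Hence N ≡ 8283 + 23707·7 = 174232 (mod 2536649).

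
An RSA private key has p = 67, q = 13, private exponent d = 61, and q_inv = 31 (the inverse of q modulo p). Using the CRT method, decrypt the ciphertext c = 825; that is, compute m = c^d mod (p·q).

227

d_p = d mod (p−1) = 61 mod 66 = 61; d_q = d mod (q−1) = 1.
m₁ = c^(d_p) mod p: c ≡ 21 (mod 67), and 21^61 mod 67 = 26.
m₂ = c^(d_q) mod q: c ≡ 6 (mod 13), and 6^1 mod 13 = 6.
h = q_inv·(m₁ − m₂) mod p = 31·(26 − 6) mod 67 = 17.
m = m₂ + h·q = 6 + 17·13 = 227.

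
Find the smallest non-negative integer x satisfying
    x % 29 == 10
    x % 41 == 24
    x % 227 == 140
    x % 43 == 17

4456150

From x ≡ 10 (mod 29) write x = 10 + 29t. Substituting into x ≡ 24 (mod 41) gives 29t ≡ 14 (mod 41), and since 29⁻¹ ≡ 17 (mod 41), t ≡ 33. Hence x ≡ 10 + 29·33 = 967 (mod 1189).
From x ≡ 967 (mod 1189) write x = 967 + 1189t. Substituting into x ≡ 140 (mod 227) gives 1189t ≡ 81 (mod 227), and since 54⁻¹ ≡ 206 (mod 227), t ≡ 115. Hence x ≡ 967 + 1189·115 = 137702 (mod 269903).
From x ≡ 137702 (mod 269903) write x = 137702 + 269903t. Substituting into x ≡ 17 (mod 43) gives 269903t ≡ 1 (mod 43), and since 35⁻¹ ≡ 16 (mod 43), t ≡ 16. Hence x ≡ 137702 + 269903·16 = 4456150 (mod 11605829).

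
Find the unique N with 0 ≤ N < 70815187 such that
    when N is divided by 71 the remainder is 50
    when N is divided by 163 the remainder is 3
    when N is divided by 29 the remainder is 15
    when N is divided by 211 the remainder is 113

68941831

The moduli are pairwise coprime; M = 71·163·29·211 = 70815187.
M/71 = 997397; 997397 ≡ 60 (mod 71); 60·58 ≡ 1, so inverse 58.
M/163 = 434449; 434449 ≡ 54 (mod 163); 54·160 ≡ 1, so inverse 160.
M/29 = 2441903; 2441903 ≡ 16 (mod 29); 16·20 ≡ 1, so inverse 20.
M/211 = 335617; 335617 ≡ 127 (mod 211); 127·108 ≡ 1, so inverse 108.
N ≡ 50·997397·58 + 3·434449·160 + 15·2441903·20 + 113·335617·108 = 7929427588.
7929427588 mod 70815187 = 68941831.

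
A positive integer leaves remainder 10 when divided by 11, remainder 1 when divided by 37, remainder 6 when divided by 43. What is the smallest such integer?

From N ≡ 10 (mod 11) write N = 10 + 11t. Substituting into N ≡ 1 (mod 37) gives 11t ≡ 28 (mod 37), and since 11⁻¹ ≡ 27 (mod 37), t ≡ 16. Hence N ≡ 10 + 11·16 = 186 (mod 407).
From N ≡ 186 (mod 407) write N = 186 + 407t. Substituting into N ≡ 6 (mod 43) gives 407t ≡ 35 (mod 43), and since 20⁻¹ ≡ 28 (mod 43), t ≡ 34. Hence N ≡ 186 + 407·34 = 14024 (mod 17501).

14024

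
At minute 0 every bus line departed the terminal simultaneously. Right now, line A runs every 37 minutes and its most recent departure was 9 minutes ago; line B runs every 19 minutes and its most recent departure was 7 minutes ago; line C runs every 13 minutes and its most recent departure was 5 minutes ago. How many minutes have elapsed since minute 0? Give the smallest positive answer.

83

The moduli are pairwise coprime; N = 37·19·13 = 9139.
N/37 = 247; 247 ≡ 25 (mod 37); 25·3 ≡ 1, so inverse 3.
N/19 = 481; 481 ≡ 6 (mod 19); 6·16 ≡ 1, so inverse 16.
N/13 = 703; 703 ≡ 1 (mod 13), inverse 1.
t ≡ 9·247·3 + 7·481·16 + 5·703·1 = 64056.
64056 mod 9139 = 83.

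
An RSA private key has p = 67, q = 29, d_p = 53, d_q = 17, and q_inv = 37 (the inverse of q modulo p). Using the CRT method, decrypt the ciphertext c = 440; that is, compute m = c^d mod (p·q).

m₁ = c^(d_p) mod p: c ≡ 38 (mod 67), and 38^53 mod 67 = 30.
m₂ = c^(d_q) mod q: c ≡ 5 (mod 29), and 5^17 mod 29 = 9.
h = q_inv·(m₁ − m₂) mod p = 37·(30 − 9) mod 67 = 40.
m = m₂ + h·q = 9 + 40·29 = 1169.

1169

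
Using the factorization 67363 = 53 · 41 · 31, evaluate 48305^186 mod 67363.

Mod 53: 48305 ≡ 22; by Fermat, exponent reduces to 186 mod 52 = 30; 22^30 ≡ 4 (mod 53).
Mod 41: 48305 ≡ 7; by Fermat, exponent reduces to 186 mod 40 = 26; 7^26 ≡ 21 (mod 41).
Mod 31: 48305 ≡ 7; by Fermat, exponent reduces to 186 mod 30 = 6; 7^6 ≡ 4 (mod 31).
Combine by CRT: x ≡ 4 (mod 53), x ≡ 21 (mod 41), x ≡ 4 (mod 31) ⇒ x ≡ 54223 (mod 67363).

54223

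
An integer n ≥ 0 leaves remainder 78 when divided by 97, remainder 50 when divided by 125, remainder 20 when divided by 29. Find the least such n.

194175

The moduli are pairwise coprime; M = 97·125·29 = 351625.
M/97 = 3625; 3625 ≡ 36 (mod 97); 36·62 ≡ 1, so inverse 62.
M/125 = 2813; 2813 ≡ 63 (mod 125); 63·2 ≡ 1, so inverse 2.
M/29 = 12125; 12125 ≡ 3 (mod 29); 3·10 ≡ 1, so inverse 10.
n ≡ 78·3625·62 + 50·2813·2 + 20·12125·10 = 20236800.
20236800 mod 351625 = 194175.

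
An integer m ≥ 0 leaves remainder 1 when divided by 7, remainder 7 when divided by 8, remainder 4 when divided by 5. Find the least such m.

The moduli are pairwise coprime; N = 7·8·5 = 280.
N/7 = 40; 40 ≡ 5 (mod 7); 5·3 ≡ 1, so inverse 3.
N/8 = 35; 35 ≡ 3 (mod 8); 3·3 ≡ 1, so inverse 3.
N/5 = 56; 56 ≡ 1 (mod 5), inverse 1.
m ≡ 1·40·3 + 7·35·3 + 4·56·1 = 1079.
1079 mod 280 = 239.

239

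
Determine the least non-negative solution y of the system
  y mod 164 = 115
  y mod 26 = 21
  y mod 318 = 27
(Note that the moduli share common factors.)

268419

gcd(164, 26) = 2 and 2 | (21 − 115), so the pair is consistent; merging gives y ≡ 1919 (mod 2132), where 2132 = lcm(164, 26).
gcd(2132, 318) = 2 and 2 | (27 − 1919), so the pair is consistent; merging gives y ≡ 268419 (mod 338988), where 338988 = lcm(2132, 318).
The solution is unique modulo lcm(164, 26, 318) = 338988.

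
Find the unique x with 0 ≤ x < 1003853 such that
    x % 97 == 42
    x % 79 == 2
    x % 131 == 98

The moduli are pairwise coprime; N = 97·79·131 = 1003853.
N/97 = 10349; 10349 ≡ 67 (mod 97); 67·42 ≡ 1, so inverse 42.
N/79 = 12707; 12707 ≡ 67 (mod 79); 67·46 ≡ 1, so inverse 46.
N/131 = 7663; 7663 ≡ 65 (mod 131); 65·129 ≡ 1, so inverse 129.
x ≡ 42·10349·42 + 2·12707·46 + 98·7663·129 = 116300326.
116300326 mod 1003853 = 857231.

857231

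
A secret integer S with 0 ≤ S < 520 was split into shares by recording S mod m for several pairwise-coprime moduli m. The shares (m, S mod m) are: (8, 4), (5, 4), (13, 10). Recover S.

244

From S ≡ 4 (mod 8) write S = 4 + 8t. Substituting into S ≡ 4 (mod 5) gives 8t ≡ 0 (mod 5), and since 3⁻¹ ≡ 2 (mod 5), t ≡ 0. Hence S ≡ 4 + 8·0 = 4 (mod 40).
From S ≡ 4 (mod 40) write S = 4 + 40t. Substituting into S ≡ 10 (mod 13) gives 40t ≡ 6 (mod 13), and since 1⁻¹ ≡ 1 (mod 13), t ≡ 6. Hence S ≡ 4 + 40·6 = 244 (mod 520).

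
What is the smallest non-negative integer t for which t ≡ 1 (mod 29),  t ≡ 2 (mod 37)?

668

From t ≡ 1 (mod 29) write t = 1 + 29s. Substituting into t ≡ 2 (mod 37) gives 29s ≡ 1 (mod 37), and since 29⁻¹ ≡ 23 (mod 37), s ≡ 23. Hence t ≡ 1 + 29·23 = 668 (mod 1073).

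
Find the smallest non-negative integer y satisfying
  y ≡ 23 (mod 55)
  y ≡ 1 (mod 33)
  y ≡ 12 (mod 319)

Combine the congruences pairwise.
gcd(55, 33) = 11 and 11 | (1 − 23), so the pair is consistent; merging gives y ≡ 133 (mod 165), where 165 = lcm(55, 33).
gcd(165, 319) = 11 and 11 | (12 − 133), so the pair is consistent; merging gives y ≡ 1288 (mod 4785), where 4785 = lcm(165, 319).
The solution is unique modulo lcm(55, 33, 319) = 4785.

1288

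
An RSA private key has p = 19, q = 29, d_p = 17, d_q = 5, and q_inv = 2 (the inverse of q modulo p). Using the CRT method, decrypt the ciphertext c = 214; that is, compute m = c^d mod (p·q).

536

m₁ = c^(d_p) mod p: c ≡ 5 (mod 19), and 5^17 mod 19 = 4.
m₂ = c^(d_q) mod q: c ≡ 11 (mod 29), and 11^5 mod 29 = 14.
h = q_inv·(m₁ − m₂) mod p = 2·(4 − 14) mod 19 = 18.
m = m₂ + h·q = 14 + 18·29 = 536.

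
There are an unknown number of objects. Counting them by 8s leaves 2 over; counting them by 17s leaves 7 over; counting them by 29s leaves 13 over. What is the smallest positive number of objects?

738

Combine the congruences pairwise.
From N ≡ 2 (mod 8) write N = 2 + 8t. Substituting into N ≡ 7 (mod 17) gives 8t ≡ 5 (mod 17), and since 8⁻¹ ≡ 15 (mod 17), t ≡ 7. Hence N ≡ 2 + 8·7 = 58 (mod 136).
From N ≡ 58 (mod 136) write N = 58 + 136t. Substituting into N ≡ 13 (mod 29) gives 136t ≡ 13 (mod 29), and since 20⁻¹ ≡ 16 (mod 29), t ≡ 5. Hence N ≡ 58 + 136·5 = 738 (mod 3944).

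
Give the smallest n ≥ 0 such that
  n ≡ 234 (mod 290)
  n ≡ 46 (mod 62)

gcd(290, 62) = 2 and 2 | (46 − 234), so the pair is consistent; merging gives n ≡ 8354 (mod 8990), where 8990 = lcm(290, 62).
The solution is unique modulo lcm(290, 62) = 8990.

8354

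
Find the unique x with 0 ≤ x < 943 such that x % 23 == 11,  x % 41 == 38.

448

From x ≡ 11 (mod 23) write x = 11 + 23t. Substituting into x ≡ 38 (mod 41) gives 23t ≡ 27 (mod 41), and since 23⁻¹ ≡ 25 (mod 41), t ≡ 19. Hence x ≡ 11 + 23·19 = 448 (mod 943).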